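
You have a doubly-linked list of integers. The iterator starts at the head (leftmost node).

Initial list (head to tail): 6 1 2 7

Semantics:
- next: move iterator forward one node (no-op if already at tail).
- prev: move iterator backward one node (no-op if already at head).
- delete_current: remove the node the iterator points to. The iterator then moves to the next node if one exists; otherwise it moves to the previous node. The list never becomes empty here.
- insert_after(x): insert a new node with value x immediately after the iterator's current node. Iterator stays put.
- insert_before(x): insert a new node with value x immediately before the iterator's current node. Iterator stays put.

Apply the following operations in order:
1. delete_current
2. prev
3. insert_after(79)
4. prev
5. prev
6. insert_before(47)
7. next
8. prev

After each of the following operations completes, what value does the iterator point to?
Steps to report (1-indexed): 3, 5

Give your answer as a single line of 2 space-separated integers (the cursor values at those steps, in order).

Answer: 1 1

Derivation:
After 1 (delete_current): list=[1, 2, 7] cursor@1
After 2 (prev): list=[1, 2, 7] cursor@1
After 3 (insert_after(79)): list=[1, 79, 2, 7] cursor@1
After 4 (prev): list=[1, 79, 2, 7] cursor@1
After 5 (prev): list=[1, 79, 2, 7] cursor@1
After 6 (insert_before(47)): list=[47, 1, 79, 2, 7] cursor@1
After 7 (next): list=[47, 1, 79, 2, 7] cursor@79
After 8 (prev): list=[47, 1, 79, 2, 7] cursor@1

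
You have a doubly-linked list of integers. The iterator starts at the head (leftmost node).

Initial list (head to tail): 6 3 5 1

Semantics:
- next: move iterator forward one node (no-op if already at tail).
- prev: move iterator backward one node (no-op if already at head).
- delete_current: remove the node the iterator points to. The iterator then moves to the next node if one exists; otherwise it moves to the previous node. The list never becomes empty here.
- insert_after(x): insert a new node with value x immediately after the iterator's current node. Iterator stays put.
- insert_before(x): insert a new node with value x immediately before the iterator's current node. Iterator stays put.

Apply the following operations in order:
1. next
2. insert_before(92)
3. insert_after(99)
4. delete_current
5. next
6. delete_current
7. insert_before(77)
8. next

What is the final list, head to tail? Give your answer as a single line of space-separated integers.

After 1 (next): list=[6, 3, 5, 1] cursor@3
After 2 (insert_before(92)): list=[6, 92, 3, 5, 1] cursor@3
After 3 (insert_after(99)): list=[6, 92, 3, 99, 5, 1] cursor@3
After 4 (delete_current): list=[6, 92, 99, 5, 1] cursor@99
After 5 (next): list=[6, 92, 99, 5, 1] cursor@5
After 6 (delete_current): list=[6, 92, 99, 1] cursor@1
After 7 (insert_before(77)): list=[6, 92, 99, 77, 1] cursor@1
After 8 (next): list=[6, 92, 99, 77, 1] cursor@1

Answer: 6 92 99 77 1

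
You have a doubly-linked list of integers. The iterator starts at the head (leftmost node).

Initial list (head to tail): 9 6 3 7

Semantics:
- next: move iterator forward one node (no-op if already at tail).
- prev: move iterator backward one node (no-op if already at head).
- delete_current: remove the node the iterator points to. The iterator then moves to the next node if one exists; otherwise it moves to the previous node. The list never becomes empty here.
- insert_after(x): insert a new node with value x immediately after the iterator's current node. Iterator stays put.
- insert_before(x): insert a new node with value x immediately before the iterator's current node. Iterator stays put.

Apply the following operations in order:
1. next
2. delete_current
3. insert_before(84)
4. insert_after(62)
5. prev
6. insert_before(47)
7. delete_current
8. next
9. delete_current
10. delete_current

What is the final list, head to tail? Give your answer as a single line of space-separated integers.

After 1 (next): list=[9, 6, 3, 7] cursor@6
After 2 (delete_current): list=[9, 3, 7] cursor@3
After 3 (insert_before(84)): list=[9, 84, 3, 7] cursor@3
After 4 (insert_after(62)): list=[9, 84, 3, 62, 7] cursor@3
After 5 (prev): list=[9, 84, 3, 62, 7] cursor@84
After 6 (insert_before(47)): list=[9, 47, 84, 3, 62, 7] cursor@84
After 7 (delete_current): list=[9, 47, 3, 62, 7] cursor@3
After 8 (next): list=[9, 47, 3, 62, 7] cursor@62
After 9 (delete_current): list=[9, 47, 3, 7] cursor@7
After 10 (delete_current): list=[9, 47, 3] cursor@3

Answer: 9 47 3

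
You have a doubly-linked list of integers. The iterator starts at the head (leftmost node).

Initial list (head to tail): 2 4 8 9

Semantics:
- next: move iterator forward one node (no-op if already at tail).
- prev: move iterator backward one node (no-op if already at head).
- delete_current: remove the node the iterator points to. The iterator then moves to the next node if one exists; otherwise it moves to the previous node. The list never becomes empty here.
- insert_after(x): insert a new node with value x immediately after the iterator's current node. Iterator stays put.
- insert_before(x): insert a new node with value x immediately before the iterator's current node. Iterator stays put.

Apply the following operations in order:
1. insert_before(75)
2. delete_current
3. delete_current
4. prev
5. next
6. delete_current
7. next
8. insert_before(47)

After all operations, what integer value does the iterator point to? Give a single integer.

Answer: 9

Derivation:
After 1 (insert_before(75)): list=[75, 2, 4, 8, 9] cursor@2
After 2 (delete_current): list=[75, 4, 8, 9] cursor@4
After 3 (delete_current): list=[75, 8, 9] cursor@8
After 4 (prev): list=[75, 8, 9] cursor@75
After 5 (next): list=[75, 8, 9] cursor@8
After 6 (delete_current): list=[75, 9] cursor@9
After 7 (next): list=[75, 9] cursor@9
After 8 (insert_before(47)): list=[75, 47, 9] cursor@9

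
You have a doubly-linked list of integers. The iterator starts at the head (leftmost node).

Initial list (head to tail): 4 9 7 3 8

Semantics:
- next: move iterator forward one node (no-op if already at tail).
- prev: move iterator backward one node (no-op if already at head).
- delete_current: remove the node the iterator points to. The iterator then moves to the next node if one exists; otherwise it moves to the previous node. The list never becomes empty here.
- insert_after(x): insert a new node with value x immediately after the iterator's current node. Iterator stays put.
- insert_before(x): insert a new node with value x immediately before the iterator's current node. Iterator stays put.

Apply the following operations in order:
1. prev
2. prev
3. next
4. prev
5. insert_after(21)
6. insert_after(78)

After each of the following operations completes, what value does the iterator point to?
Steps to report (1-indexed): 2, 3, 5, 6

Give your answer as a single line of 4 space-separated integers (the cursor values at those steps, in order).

After 1 (prev): list=[4, 9, 7, 3, 8] cursor@4
After 2 (prev): list=[4, 9, 7, 3, 8] cursor@4
After 3 (next): list=[4, 9, 7, 3, 8] cursor@9
After 4 (prev): list=[4, 9, 7, 3, 8] cursor@4
After 5 (insert_after(21)): list=[4, 21, 9, 7, 3, 8] cursor@4
After 6 (insert_after(78)): list=[4, 78, 21, 9, 7, 3, 8] cursor@4

Answer: 4 9 4 4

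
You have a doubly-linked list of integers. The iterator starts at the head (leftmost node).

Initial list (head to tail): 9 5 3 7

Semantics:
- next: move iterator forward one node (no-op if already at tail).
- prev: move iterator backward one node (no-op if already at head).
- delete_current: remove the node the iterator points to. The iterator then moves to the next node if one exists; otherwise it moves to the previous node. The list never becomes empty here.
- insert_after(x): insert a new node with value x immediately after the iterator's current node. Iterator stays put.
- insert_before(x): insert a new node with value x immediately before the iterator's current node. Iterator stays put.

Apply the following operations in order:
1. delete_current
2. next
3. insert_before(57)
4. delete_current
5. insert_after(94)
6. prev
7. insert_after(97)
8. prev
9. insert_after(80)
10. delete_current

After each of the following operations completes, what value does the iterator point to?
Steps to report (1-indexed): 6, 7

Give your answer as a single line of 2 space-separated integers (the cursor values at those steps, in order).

Answer: 57 57

Derivation:
After 1 (delete_current): list=[5, 3, 7] cursor@5
After 2 (next): list=[5, 3, 7] cursor@3
After 3 (insert_before(57)): list=[5, 57, 3, 7] cursor@3
After 4 (delete_current): list=[5, 57, 7] cursor@7
After 5 (insert_after(94)): list=[5, 57, 7, 94] cursor@7
After 6 (prev): list=[5, 57, 7, 94] cursor@57
After 7 (insert_after(97)): list=[5, 57, 97, 7, 94] cursor@57
After 8 (prev): list=[5, 57, 97, 7, 94] cursor@5
After 9 (insert_after(80)): list=[5, 80, 57, 97, 7, 94] cursor@5
After 10 (delete_current): list=[80, 57, 97, 7, 94] cursor@80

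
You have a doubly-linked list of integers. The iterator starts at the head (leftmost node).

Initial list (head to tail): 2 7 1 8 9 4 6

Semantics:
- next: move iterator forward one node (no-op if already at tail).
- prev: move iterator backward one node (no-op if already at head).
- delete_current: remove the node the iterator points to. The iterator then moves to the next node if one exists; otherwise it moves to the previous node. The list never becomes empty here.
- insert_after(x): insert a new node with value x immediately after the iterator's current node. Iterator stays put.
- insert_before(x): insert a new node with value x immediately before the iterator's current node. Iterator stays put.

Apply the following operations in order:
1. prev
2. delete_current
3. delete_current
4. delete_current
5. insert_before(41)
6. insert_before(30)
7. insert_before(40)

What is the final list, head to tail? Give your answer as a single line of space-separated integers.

Answer: 41 30 40 8 9 4 6

Derivation:
After 1 (prev): list=[2, 7, 1, 8, 9, 4, 6] cursor@2
After 2 (delete_current): list=[7, 1, 8, 9, 4, 6] cursor@7
After 3 (delete_current): list=[1, 8, 9, 4, 6] cursor@1
After 4 (delete_current): list=[8, 9, 4, 6] cursor@8
After 5 (insert_before(41)): list=[41, 8, 9, 4, 6] cursor@8
After 6 (insert_before(30)): list=[41, 30, 8, 9, 4, 6] cursor@8
After 7 (insert_before(40)): list=[41, 30, 40, 8, 9, 4, 6] cursor@8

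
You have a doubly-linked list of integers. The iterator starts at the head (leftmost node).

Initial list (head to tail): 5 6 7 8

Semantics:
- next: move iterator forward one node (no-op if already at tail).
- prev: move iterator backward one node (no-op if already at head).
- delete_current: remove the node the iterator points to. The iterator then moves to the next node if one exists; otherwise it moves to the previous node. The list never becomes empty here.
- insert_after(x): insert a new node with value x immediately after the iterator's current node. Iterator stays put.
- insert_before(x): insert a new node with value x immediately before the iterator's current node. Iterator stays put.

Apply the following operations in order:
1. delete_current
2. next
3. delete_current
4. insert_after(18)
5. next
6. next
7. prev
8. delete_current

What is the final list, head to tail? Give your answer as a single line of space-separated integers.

Answer: 6 18

Derivation:
After 1 (delete_current): list=[6, 7, 8] cursor@6
After 2 (next): list=[6, 7, 8] cursor@7
After 3 (delete_current): list=[6, 8] cursor@8
After 4 (insert_after(18)): list=[6, 8, 18] cursor@8
After 5 (next): list=[6, 8, 18] cursor@18
After 6 (next): list=[6, 8, 18] cursor@18
After 7 (prev): list=[6, 8, 18] cursor@8
After 8 (delete_current): list=[6, 18] cursor@18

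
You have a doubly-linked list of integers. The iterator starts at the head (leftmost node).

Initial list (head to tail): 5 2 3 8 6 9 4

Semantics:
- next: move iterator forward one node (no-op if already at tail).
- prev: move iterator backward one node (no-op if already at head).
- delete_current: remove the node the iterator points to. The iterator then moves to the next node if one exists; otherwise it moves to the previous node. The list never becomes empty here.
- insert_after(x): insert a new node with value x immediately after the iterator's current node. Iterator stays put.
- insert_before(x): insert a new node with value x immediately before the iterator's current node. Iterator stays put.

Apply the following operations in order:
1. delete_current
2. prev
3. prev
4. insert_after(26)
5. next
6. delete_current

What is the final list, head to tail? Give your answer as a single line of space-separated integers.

After 1 (delete_current): list=[2, 3, 8, 6, 9, 4] cursor@2
After 2 (prev): list=[2, 3, 8, 6, 9, 4] cursor@2
After 3 (prev): list=[2, 3, 8, 6, 9, 4] cursor@2
After 4 (insert_after(26)): list=[2, 26, 3, 8, 6, 9, 4] cursor@2
After 5 (next): list=[2, 26, 3, 8, 6, 9, 4] cursor@26
After 6 (delete_current): list=[2, 3, 8, 6, 9, 4] cursor@3

Answer: 2 3 8 6 9 4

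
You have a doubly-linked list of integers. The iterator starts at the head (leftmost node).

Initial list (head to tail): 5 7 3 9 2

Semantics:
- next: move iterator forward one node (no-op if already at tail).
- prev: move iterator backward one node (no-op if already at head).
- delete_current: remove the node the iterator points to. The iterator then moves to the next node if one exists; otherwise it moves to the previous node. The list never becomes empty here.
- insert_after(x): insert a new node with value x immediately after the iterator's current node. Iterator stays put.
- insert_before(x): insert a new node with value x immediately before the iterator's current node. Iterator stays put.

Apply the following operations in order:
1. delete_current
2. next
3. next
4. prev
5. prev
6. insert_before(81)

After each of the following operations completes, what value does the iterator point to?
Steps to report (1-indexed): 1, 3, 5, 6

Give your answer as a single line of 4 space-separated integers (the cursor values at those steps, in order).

Answer: 7 9 7 7

Derivation:
After 1 (delete_current): list=[7, 3, 9, 2] cursor@7
After 2 (next): list=[7, 3, 9, 2] cursor@3
After 3 (next): list=[7, 3, 9, 2] cursor@9
After 4 (prev): list=[7, 3, 9, 2] cursor@3
After 5 (prev): list=[7, 3, 9, 2] cursor@7
After 6 (insert_before(81)): list=[81, 7, 3, 9, 2] cursor@7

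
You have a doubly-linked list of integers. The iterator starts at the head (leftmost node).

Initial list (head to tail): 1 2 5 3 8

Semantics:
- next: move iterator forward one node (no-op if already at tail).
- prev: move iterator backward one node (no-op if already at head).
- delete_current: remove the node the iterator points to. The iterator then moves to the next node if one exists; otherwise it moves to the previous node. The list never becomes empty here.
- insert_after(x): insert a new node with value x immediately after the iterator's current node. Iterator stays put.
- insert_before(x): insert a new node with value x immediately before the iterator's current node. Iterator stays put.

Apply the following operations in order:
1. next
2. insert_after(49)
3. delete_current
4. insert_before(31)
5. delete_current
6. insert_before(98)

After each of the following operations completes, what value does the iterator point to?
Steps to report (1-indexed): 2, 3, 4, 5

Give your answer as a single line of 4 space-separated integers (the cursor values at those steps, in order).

After 1 (next): list=[1, 2, 5, 3, 8] cursor@2
After 2 (insert_after(49)): list=[1, 2, 49, 5, 3, 8] cursor@2
After 3 (delete_current): list=[1, 49, 5, 3, 8] cursor@49
After 4 (insert_before(31)): list=[1, 31, 49, 5, 3, 8] cursor@49
After 5 (delete_current): list=[1, 31, 5, 3, 8] cursor@5
After 6 (insert_before(98)): list=[1, 31, 98, 5, 3, 8] cursor@5

Answer: 2 49 49 5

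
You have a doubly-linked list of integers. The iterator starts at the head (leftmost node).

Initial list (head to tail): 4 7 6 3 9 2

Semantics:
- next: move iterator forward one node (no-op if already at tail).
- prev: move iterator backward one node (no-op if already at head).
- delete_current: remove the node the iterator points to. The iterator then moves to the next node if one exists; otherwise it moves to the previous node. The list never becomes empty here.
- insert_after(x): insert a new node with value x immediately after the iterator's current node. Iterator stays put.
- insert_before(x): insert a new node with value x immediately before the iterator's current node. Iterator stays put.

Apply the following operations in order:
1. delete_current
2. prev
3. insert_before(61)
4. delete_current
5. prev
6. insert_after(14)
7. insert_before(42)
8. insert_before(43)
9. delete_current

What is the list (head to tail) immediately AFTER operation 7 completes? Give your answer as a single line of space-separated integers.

After 1 (delete_current): list=[7, 6, 3, 9, 2] cursor@7
After 2 (prev): list=[7, 6, 3, 9, 2] cursor@7
After 3 (insert_before(61)): list=[61, 7, 6, 3, 9, 2] cursor@7
After 4 (delete_current): list=[61, 6, 3, 9, 2] cursor@6
After 5 (prev): list=[61, 6, 3, 9, 2] cursor@61
After 6 (insert_after(14)): list=[61, 14, 6, 3, 9, 2] cursor@61
After 7 (insert_before(42)): list=[42, 61, 14, 6, 3, 9, 2] cursor@61

Answer: 42 61 14 6 3 9 2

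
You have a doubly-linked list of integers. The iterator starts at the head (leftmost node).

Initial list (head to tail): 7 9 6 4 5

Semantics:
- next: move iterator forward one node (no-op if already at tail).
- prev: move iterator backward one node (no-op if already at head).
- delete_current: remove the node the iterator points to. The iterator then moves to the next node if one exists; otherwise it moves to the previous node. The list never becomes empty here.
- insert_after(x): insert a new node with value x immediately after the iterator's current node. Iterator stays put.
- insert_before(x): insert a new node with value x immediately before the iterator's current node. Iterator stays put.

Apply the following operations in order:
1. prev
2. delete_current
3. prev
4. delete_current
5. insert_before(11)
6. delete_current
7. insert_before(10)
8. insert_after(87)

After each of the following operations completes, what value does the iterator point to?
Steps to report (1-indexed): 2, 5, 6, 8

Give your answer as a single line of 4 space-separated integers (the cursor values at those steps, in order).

Answer: 9 6 4 4

Derivation:
After 1 (prev): list=[7, 9, 6, 4, 5] cursor@7
After 2 (delete_current): list=[9, 6, 4, 5] cursor@9
After 3 (prev): list=[9, 6, 4, 5] cursor@9
After 4 (delete_current): list=[6, 4, 5] cursor@6
After 5 (insert_before(11)): list=[11, 6, 4, 5] cursor@6
After 6 (delete_current): list=[11, 4, 5] cursor@4
After 7 (insert_before(10)): list=[11, 10, 4, 5] cursor@4
After 8 (insert_after(87)): list=[11, 10, 4, 87, 5] cursor@4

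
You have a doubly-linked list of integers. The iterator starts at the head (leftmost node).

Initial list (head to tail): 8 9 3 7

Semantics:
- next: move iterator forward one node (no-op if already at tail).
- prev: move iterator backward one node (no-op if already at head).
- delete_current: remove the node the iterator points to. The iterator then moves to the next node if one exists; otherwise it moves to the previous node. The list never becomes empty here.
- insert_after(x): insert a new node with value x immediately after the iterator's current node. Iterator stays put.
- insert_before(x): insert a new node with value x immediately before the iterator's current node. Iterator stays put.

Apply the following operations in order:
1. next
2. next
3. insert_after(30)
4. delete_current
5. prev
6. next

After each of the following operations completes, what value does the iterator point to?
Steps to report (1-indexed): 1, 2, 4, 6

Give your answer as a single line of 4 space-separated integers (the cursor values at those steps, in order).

Answer: 9 3 30 30

Derivation:
After 1 (next): list=[8, 9, 3, 7] cursor@9
After 2 (next): list=[8, 9, 3, 7] cursor@3
After 3 (insert_after(30)): list=[8, 9, 3, 30, 7] cursor@3
After 4 (delete_current): list=[8, 9, 30, 7] cursor@30
After 5 (prev): list=[8, 9, 30, 7] cursor@9
After 6 (next): list=[8, 9, 30, 7] cursor@30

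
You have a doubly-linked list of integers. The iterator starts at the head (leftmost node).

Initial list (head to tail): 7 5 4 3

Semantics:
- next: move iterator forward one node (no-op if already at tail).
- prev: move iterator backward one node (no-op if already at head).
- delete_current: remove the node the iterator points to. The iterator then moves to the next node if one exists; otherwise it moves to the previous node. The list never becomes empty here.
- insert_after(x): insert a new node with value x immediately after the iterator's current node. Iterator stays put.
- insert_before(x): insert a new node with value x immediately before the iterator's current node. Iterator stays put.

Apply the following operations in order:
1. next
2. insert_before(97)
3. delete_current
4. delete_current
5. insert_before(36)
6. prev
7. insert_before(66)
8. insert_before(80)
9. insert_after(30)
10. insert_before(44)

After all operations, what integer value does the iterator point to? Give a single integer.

After 1 (next): list=[7, 5, 4, 3] cursor@5
After 2 (insert_before(97)): list=[7, 97, 5, 4, 3] cursor@5
After 3 (delete_current): list=[7, 97, 4, 3] cursor@4
After 4 (delete_current): list=[7, 97, 3] cursor@3
After 5 (insert_before(36)): list=[7, 97, 36, 3] cursor@3
After 6 (prev): list=[7, 97, 36, 3] cursor@36
After 7 (insert_before(66)): list=[7, 97, 66, 36, 3] cursor@36
After 8 (insert_before(80)): list=[7, 97, 66, 80, 36, 3] cursor@36
After 9 (insert_after(30)): list=[7, 97, 66, 80, 36, 30, 3] cursor@36
After 10 (insert_before(44)): list=[7, 97, 66, 80, 44, 36, 30, 3] cursor@36

Answer: 36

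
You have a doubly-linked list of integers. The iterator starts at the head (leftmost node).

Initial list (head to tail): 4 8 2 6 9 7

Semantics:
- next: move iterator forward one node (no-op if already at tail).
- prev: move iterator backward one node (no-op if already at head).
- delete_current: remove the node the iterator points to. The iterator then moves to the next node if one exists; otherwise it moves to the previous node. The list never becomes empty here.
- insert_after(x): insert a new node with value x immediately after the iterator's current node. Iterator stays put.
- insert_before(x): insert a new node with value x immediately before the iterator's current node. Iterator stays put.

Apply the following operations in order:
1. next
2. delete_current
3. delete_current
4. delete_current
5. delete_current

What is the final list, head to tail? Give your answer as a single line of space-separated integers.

Answer: 4 7

Derivation:
After 1 (next): list=[4, 8, 2, 6, 9, 7] cursor@8
After 2 (delete_current): list=[4, 2, 6, 9, 7] cursor@2
After 3 (delete_current): list=[4, 6, 9, 7] cursor@6
After 4 (delete_current): list=[4, 9, 7] cursor@9
After 5 (delete_current): list=[4, 7] cursor@7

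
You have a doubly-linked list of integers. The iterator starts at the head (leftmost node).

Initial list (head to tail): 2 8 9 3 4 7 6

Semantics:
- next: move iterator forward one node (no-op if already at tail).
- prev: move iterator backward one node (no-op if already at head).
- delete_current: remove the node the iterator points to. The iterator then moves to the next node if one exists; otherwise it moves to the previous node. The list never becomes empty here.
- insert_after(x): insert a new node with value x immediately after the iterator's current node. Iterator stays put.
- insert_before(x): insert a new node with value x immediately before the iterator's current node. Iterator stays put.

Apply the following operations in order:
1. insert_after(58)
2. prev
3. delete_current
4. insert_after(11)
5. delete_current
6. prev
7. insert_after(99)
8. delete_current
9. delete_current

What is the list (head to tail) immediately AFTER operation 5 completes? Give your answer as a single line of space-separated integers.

Answer: 11 8 9 3 4 7 6

Derivation:
After 1 (insert_after(58)): list=[2, 58, 8, 9, 3, 4, 7, 6] cursor@2
After 2 (prev): list=[2, 58, 8, 9, 3, 4, 7, 6] cursor@2
After 3 (delete_current): list=[58, 8, 9, 3, 4, 7, 6] cursor@58
After 4 (insert_after(11)): list=[58, 11, 8, 9, 3, 4, 7, 6] cursor@58
After 5 (delete_current): list=[11, 8, 9, 3, 4, 7, 6] cursor@11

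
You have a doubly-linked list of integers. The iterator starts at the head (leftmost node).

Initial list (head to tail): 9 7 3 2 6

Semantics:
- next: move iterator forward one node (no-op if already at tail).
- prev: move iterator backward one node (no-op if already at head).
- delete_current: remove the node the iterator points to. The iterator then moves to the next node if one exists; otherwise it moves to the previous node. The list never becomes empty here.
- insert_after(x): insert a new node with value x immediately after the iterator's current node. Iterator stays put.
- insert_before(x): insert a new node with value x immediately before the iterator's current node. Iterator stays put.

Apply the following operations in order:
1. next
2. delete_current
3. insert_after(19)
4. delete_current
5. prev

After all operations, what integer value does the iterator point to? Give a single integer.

Answer: 9

Derivation:
After 1 (next): list=[9, 7, 3, 2, 6] cursor@7
After 2 (delete_current): list=[9, 3, 2, 6] cursor@3
After 3 (insert_after(19)): list=[9, 3, 19, 2, 6] cursor@3
After 4 (delete_current): list=[9, 19, 2, 6] cursor@19
After 5 (prev): list=[9, 19, 2, 6] cursor@9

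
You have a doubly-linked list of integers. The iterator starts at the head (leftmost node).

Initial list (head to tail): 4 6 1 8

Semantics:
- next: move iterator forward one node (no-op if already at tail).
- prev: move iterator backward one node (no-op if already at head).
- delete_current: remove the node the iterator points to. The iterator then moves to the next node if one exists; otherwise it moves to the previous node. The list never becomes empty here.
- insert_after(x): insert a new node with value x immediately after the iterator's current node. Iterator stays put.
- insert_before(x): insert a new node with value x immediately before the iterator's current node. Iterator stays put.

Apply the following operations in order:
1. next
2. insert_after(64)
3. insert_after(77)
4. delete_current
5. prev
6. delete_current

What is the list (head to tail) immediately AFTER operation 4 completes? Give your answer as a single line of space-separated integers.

Answer: 4 77 64 1 8

Derivation:
After 1 (next): list=[4, 6, 1, 8] cursor@6
After 2 (insert_after(64)): list=[4, 6, 64, 1, 8] cursor@6
After 3 (insert_after(77)): list=[4, 6, 77, 64, 1, 8] cursor@6
After 4 (delete_current): list=[4, 77, 64, 1, 8] cursor@77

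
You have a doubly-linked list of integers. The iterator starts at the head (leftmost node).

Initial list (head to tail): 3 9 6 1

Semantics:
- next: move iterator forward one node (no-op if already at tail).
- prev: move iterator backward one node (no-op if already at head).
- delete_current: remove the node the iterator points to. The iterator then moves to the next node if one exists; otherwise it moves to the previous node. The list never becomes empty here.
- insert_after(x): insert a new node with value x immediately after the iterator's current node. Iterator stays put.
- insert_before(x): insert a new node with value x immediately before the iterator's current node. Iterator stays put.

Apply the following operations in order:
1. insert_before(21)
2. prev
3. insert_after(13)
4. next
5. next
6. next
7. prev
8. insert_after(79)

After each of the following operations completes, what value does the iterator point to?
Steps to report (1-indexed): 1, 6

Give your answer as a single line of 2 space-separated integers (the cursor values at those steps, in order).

After 1 (insert_before(21)): list=[21, 3, 9, 6, 1] cursor@3
After 2 (prev): list=[21, 3, 9, 6, 1] cursor@21
After 3 (insert_after(13)): list=[21, 13, 3, 9, 6, 1] cursor@21
After 4 (next): list=[21, 13, 3, 9, 6, 1] cursor@13
After 5 (next): list=[21, 13, 3, 9, 6, 1] cursor@3
After 6 (next): list=[21, 13, 3, 9, 6, 1] cursor@9
After 7 (prev): list=[21, 13, 3, 9, 6, 1] cursor@3
After 8 (insert_after(79)): list=[21, 13, 3, 79, 9, 6, 1] cursor@3

Answer: 3 9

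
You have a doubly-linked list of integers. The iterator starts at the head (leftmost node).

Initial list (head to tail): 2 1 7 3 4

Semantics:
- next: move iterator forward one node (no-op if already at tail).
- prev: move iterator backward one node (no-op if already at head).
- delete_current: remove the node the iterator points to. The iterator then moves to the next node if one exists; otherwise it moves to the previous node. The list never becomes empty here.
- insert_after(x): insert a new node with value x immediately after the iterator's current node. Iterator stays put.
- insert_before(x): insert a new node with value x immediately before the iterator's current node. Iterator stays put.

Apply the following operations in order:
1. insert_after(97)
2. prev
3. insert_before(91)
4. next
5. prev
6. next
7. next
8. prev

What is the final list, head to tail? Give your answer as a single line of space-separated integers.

After 1 (insert_after(97)): list=[2, 97, 1, 7, 3, 4] cursor@2
After 2 (prev): list=[2, 97, 1, 7, 3, 4] cursor@2
After 3 (insert_before(91)): list=[91, 2, 97, 1, 7, 3, 4] cursor@2
After 4 (next): list=[91, 2, 97, 1, 7, 3, 4] cursor@97
After 5 (prev): list=[91, 2, 97, 1, 7, 3, 4] cursor@2
After 6 (next): list=[91, 2, 97, 1, 7, 3, 4] cursor@97
After 7 (next): list=[91, 2, 97, 1, 7, 3, 4] cursor@1
After 8 (prev): list=[91, 2, 97, 1, 7, 3, 4] cursor@97

Answer: 91 2 97 1 7 3 4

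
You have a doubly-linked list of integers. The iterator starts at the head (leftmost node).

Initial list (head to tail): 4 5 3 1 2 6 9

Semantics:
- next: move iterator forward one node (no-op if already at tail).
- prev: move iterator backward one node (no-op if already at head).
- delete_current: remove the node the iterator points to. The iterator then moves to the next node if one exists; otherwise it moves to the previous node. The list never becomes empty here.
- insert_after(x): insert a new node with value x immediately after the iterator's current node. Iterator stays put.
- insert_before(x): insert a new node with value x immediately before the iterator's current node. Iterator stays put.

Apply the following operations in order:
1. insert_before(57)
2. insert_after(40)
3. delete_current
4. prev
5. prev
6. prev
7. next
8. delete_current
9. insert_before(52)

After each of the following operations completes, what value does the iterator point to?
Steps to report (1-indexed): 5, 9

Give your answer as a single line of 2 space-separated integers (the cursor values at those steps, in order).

Answer: 57 5

Derivation:
After 1 (insert_before(57)): list=[57, 4, 5, 3, 1, 2, 6, 9] cursor@4
After 2 (insert_after(40)): list=[57, 4, 40, 5, 3, 1, 2, 6, 9] cursor@4
After 3 (delete_current): list=[57, 40, 5, 3, 1, 2, 6, 9] cursor@40
After 4 (prev): list=[57, 40, 5, 3, 1, 2, 6, 9] cursor@57
After 5 (prev): list=[57, 40, 5, 3, 1, 2, 6, 9] cursor@57
After 6 (prev): list=[57, 40, 5, 3, 1, 2, 6, 9] cursor@57
After 7 (next): list=[57, 40, 5, 3, 1, 2, 6, 9] cursor@40
After 8 (delete_current): list=[57, 5, 3, 1, 2, 6, 9] cursor@5
After 9 (insert_before(52)): list=[57, 52, 5, 3, 1, 2, 6, 9] cursor@5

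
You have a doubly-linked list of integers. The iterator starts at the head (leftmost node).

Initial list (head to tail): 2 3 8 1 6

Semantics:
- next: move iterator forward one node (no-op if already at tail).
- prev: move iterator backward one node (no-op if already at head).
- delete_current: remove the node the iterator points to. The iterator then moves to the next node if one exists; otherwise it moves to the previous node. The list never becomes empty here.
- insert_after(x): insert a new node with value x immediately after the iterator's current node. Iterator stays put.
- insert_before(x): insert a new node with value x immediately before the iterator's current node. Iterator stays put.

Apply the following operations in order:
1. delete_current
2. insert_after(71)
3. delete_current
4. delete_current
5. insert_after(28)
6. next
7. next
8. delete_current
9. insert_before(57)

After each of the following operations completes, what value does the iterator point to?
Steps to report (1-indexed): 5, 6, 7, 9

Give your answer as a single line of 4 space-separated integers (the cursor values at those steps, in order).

Answer: 8 28 1 6

Derivation:
After 1 (delete_current): list=[3, 8, 1, 6] cursor@3
After 2 (insert_after(71)): list=[3, 71, 8, 1, 6] cursor@3
After 3 (delete_current): list=[71, 8, 1, 6] cursor@71
After 4 (delete_current): list=[8, 1, 6] cursor@8
After 5 (insert_after(28)): list=[8, 28, 1, 6] cursor@8
After 6 (next): list=[8, 28, 1, 6] cursor@28
After 7 (next): list=[8, 28, 1, 6] cursor@1
After 8 (delete_current): list=[8, 28, 6] cursor@6
After 9 (insert_before(57)): list=[8, 28, 57, 6] cursor@6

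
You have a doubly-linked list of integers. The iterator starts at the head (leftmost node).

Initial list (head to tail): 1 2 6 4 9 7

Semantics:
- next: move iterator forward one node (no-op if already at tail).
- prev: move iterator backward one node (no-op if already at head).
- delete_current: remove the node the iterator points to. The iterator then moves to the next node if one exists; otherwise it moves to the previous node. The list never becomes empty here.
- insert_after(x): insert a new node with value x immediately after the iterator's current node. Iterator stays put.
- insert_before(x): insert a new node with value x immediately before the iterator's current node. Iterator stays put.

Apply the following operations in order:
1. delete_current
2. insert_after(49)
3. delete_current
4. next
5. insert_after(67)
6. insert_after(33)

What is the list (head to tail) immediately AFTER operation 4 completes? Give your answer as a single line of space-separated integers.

After 1 (delete_current): list=[2, 6, 4, 9, 7] cursor@2
After 2 (insert_after(49)): list=[2, 49, 6, 4, 9, 7] cursor@2
After 3 (delete_current): list=[49, 6, 4, 9, 7] cursor@49
After 4 (next): list=[49, 6, 4, 9, 7] cursor@6

Answer: 49 6 4 9 7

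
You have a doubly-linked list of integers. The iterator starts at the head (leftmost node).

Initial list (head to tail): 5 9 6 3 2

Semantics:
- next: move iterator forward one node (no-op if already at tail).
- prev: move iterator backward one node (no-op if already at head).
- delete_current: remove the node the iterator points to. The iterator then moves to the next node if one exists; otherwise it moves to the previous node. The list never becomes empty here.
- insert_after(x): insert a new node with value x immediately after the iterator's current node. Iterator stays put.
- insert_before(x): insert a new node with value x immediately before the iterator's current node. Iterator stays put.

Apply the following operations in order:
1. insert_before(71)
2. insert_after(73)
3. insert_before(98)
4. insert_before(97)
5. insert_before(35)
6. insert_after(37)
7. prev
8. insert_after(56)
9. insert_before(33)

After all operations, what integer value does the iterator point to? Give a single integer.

After 1 (insert_before(71)): list=[71, 5, 9, 6, 3, 2] cursor@5
After 2 (insert_after(73)): list=[71, 5, 73, 9, 6, 3, 2] cursor@5
After 3 (insert_before(98)): list=[71, 98, 5, 73, 9, 6, 3, 2] cursor@5
After 4 (insert_before(97)): list=[71, 98, 97, 5, 73, 9, 6, 3, 2] cursor@5
After 5 (insert_before(35)): list=[71, 98, 97, 35, 5, 73, 9, 6, 3, 2] cursor@5
After 6 (insert_after(37)): list=[71, 98, 97, 35, 5, 37, 73, 9, 6, 3, 2] cursor@5
After 7 (prev): list=[71, 98, 97, 35, 5, 37, 73, 9, 6, 3, 2] cursor@35
After 8 (insert_after(56)): list=[71, 98, 97, 35, 56, 5, 37, 73, 9, 6, 3, 2] cursor@35
After 9 (insert_before(33)): list=[71, 98, 97, 33, 35, 56, 5, 37, 73, 9, 6, 3, 2] cursor@35

Answer: 35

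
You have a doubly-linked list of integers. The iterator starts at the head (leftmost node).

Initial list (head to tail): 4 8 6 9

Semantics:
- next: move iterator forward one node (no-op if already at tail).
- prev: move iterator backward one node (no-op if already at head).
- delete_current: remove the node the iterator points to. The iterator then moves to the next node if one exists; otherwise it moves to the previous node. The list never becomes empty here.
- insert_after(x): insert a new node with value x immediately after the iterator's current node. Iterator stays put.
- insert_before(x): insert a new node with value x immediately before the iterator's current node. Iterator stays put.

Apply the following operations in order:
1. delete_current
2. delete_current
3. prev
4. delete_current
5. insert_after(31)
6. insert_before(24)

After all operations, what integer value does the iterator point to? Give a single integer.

Answer: 9

Derivation:
After 1 (delete_current): list=[8, 6, 9] cursor@8
After 2 (delete_current): list=[6, 9] cursor@6
After 3 (prev): list=[6, 9] cursor@6
After 4 (delete_current): list=[9] cursor@9
After 5 (insert_after(31)): list=[9, 31] cursor@9
After 6 (insert_before(24)): list=[24, 9, 31] cursor@9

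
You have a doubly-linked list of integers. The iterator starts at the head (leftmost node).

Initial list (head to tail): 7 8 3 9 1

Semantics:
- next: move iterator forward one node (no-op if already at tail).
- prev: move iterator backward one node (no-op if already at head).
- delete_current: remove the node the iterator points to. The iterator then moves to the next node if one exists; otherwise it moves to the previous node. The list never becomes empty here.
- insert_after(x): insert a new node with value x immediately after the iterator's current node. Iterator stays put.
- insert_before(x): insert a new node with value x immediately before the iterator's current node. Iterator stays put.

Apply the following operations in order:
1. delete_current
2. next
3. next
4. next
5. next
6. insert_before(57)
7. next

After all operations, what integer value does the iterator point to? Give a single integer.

Answer: 1

Derivation:
After 1 (delete_current): list=[8, 3, 9, 1] cursor@8
After 2 (next): list=[8, 3, 9, 1] cursor@3
After 3 (next): list=[8, 3, 9, 1] cursor@9
After 4 (next): list=[8, 3, 9, 1] cursor@1
After 5 (next): list=[8, 3, 9, 1] cursor@1
After 6 (insert_before(57)): list=[8, 3, 9, 57, 1] cursor@1
After 7 (next): list=[8, 3, 9, 57, 1] cursor@1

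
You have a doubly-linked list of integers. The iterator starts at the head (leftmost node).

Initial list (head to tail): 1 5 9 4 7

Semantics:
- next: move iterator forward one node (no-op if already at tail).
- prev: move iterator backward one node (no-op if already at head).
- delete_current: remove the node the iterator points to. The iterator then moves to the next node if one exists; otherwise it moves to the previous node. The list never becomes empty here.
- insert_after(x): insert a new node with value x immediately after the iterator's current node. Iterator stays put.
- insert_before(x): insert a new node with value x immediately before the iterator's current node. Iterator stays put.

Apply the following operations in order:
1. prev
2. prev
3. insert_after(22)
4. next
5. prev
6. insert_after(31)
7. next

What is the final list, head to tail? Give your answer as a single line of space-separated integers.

Answer: 1 31 22 5 9 4 7

Derivation:
After 1 (prev): list=[1, 5, 9, 4, 7] cursor@1
After 2 (prev): list=[1, 5, 9, 4, 7] cursor@1
After 3 (insert_after(22)): list=[1, 22, 5, 9, 4, 7] cursor@1
After 4 (next): list=[1, 22, 5, 9, 4, 7] cursor@22
After 5 (prev): list=[1, 22, 5, 9, 4, 7] cursor@1
After 6 (insert_after(31)): list=[1, 31, 22, 5, 9, 4, 7] cursor@1
After 7 (next): list=[1, 31, 22, 5, 9, 4, 7] cursor@31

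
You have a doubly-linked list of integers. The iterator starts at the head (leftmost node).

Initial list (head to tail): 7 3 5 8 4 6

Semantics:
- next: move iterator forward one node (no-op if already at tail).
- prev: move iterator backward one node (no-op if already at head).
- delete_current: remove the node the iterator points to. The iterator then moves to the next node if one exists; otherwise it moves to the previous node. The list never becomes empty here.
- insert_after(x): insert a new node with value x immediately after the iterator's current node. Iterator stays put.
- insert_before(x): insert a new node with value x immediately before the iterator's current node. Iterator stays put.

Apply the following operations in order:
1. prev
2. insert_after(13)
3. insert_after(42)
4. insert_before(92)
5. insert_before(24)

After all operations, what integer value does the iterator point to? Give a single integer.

After 1 (prev): list=[7, 3, 5, 8, 4, 6] cursor@7
After 2 (insert_after(13)): list=[7, 13, 3, 5, 8, 4, 6] cursor@7
After 3 (insert_after(42)): list=[7, 42, 13, 3, 5, 8, 4, 6] cursor@7
After 4 (insert_before(92)): list=[92, 7, 42, 13, 3, 5, 8, 4, 6] cursor@7
After 5 (insert_before(24)): list=[92, 24, 7, 42, 13, 3, 5, 8, 4, 6] cursor@7

Answer: 7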